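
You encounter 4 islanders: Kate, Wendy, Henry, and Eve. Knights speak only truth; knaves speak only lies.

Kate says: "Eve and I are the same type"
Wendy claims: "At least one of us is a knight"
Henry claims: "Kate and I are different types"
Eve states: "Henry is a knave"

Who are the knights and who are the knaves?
Kate is a knave.
Wendy is a knight.
Henry is a knave.
Eve is a knight.

Verification:
- Kate (knave) says "Eve and I are the same type" - this is FALSE (a lie) because Kate is a knave and Eve is a knight.
- Wendy (knight) says "At least one of us is a knight" - this is TRUE because Wendy and Eve are knights.
- Henry (knave) says "Kate and I are different types" - this is FALSE (a lie) because Henry is a knave and Kate is a knave.
- Eve (knight) says "Henry is a knave" - this is TRUE because Henry is a knave.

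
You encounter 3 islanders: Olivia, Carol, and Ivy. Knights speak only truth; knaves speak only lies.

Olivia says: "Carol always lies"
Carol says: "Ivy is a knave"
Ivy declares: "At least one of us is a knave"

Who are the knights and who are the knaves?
Olivia is a knight.
Carol is a knave.
Ivy is a knight.

Verification:
- Olivia (knight) says "Carol always lies" - this is TRUE because Carol is a knave.
- Carol (knave) says "Ivy is a knave" - this is FALSE (a lie) because Ivy is a knight.
- Ivy (knight) says "At least one of us is a knave" - this is TRUE because Carol is a knave.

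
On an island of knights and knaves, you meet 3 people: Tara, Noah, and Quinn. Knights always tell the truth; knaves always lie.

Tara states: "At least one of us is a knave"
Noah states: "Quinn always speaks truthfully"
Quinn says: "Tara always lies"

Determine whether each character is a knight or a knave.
Tara is a knight.
Noah is a knave.
Quinn is a knave.

Verification:
- Tara (knight) says "At least one of us is a knave" - this is TRUE because Noah and Quinn are knaves.
- Noah (knave) says "Quinn always speaks truthfully" - this is FALSE (a lie) because Quinn is a knave.
- Quinn (knave) says "Tara always lies" - this is FALSE (a lie) because Tara is a knight.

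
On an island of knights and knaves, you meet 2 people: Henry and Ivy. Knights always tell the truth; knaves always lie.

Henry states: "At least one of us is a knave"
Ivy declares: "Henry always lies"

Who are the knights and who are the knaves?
Henry is a knight.
Ivy is a knave.

Verification:
- Henry (knight) says "At least one of us is a knave" - this is TRUE because Ivy is a knave.
- Ivy (knave) says "Henry always lies" - this is FALSE (a lie) because Henry is a knight.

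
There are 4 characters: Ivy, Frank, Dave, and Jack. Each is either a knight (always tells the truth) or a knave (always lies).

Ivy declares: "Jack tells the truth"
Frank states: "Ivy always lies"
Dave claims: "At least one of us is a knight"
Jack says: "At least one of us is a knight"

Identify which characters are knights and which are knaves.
Ivy is a knight.
Frank is a knave.
Dave is a knight.
Jack is a knight.

Verification:
- Ivy (knight) says "Jack tells the truth" - this is TRUE because Jack is a knight.
- Frank (knave) says "Ivy always lies" - this is FALSE (a lie) because Ivy is a knight.
- Dave (knight) says "At least one of us is a knight" - this is TRUE because Ivy, Dave, and Jack are knights.
- Jack (knight) says "At least one of us is a knight" - this is TRUE because Ivy, Dave, and Jack are knights.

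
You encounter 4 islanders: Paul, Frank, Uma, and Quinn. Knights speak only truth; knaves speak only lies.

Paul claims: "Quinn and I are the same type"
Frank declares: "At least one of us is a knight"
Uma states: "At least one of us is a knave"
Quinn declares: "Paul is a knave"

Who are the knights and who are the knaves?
Paul is a knave.
Frank is a knight.
Uma is a knight.
Quinn is a knight.

Verification:
- Paul (knave) says "Quinn and I are the same type" - this is FALSE (a lie) because Paul is a knave and Quinn is a knight.
- Frank (knight) says "At least one of us is a knight" - this is TRUE because Frank, Uma, and Quinn are knights.
- Uma (knight) says "At least one of us is a knave" - this is TRUE because Paul is a knave.
- Quinn (knight) says "Paul is a knave" - this is TRUE because Paul is a knave.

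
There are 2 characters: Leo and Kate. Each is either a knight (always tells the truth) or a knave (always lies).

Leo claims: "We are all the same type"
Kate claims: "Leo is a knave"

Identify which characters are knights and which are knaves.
Leo is a knave.
Kate is a knight.

Verification:
- Leo (knave) says "We are all the same type" - this is FALSE (a lie) because Kate is a knight and Leo is a knave.
- Kate (knight) says "Leo is a knave" - this is TRUE because Leo is a knave.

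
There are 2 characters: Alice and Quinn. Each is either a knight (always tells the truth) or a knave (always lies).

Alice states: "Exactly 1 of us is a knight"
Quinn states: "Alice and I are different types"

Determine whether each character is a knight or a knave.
Alice is a knave.
Quinn is a knave.

Verification:
- Alice (knave) says "Exactly 1 of us is a knight" - this is FALSE (a lie) because there are 0 knights.
- Quinn (knave) says "Alice and I are different types" - this is FALSE (a lie) because Quinn is a knave and Alice is a knave.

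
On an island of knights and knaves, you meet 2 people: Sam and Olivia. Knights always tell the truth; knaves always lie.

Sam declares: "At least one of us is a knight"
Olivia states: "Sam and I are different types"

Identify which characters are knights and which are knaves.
Sam is a knave.
Olivia is a knave.

Verification:
- Sam (knave) says "At least one of us is a knight" - this is FALSE (a lie) because no one is a knight.
- Olivia (knave) says "Sam and I are different types" - this is FALSE (a lie) because Olivia is a knave and Sam is a knave.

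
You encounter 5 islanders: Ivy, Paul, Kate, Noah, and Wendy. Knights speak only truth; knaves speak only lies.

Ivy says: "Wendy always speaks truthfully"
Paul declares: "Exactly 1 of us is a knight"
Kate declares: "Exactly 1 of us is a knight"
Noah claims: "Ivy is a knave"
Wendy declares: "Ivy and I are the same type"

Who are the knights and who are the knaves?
Ivy is a knight.
Paul is a knave.
Kate is a knave.
Noah is a knave.
Wendy is a knight.

Verification:
- Ivy (knight) says "Wendy always speaks truthfully" - this is TRUE because Wendy is a knight.
- Paul (knave) says "Exactly 1 of us is a knight" - this is FALSE (a lie) because there are 2 knights.
- Kate (knave) says "Exactly 1 of us is a knight" - this is FALSE (a lie) because there are 2 knights.
- Noah (knave) says "Ivy is a knave" - this is FALSE (a lie) because Ivy is a knight.
- Wendy (knight) says "Ivy and I are the same type" - this is TRUE because Wendy is a knight and Ivy is a knight.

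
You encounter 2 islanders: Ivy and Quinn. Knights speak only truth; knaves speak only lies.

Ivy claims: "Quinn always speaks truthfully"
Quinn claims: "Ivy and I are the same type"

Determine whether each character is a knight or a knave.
Ivy is a knight.
Quinn is a knight.

Verification:
- Ivy (knight) says "Quinn always speaks truthfully" - this is TRUE because Quinn is a knight.
- Quinn (knight) says "Ivy and I are the same type" - this is TRUE because Quinn is a knight and Ivy is a knight.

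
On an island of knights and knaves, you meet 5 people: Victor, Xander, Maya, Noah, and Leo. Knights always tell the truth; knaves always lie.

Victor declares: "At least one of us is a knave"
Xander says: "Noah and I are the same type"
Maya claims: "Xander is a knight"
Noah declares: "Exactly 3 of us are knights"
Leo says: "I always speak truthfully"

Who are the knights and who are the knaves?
Victor is a knight.
Xander is a knave.
Maya is a knave.
Noah is a knight.
Leo is a knight.

Verification:
- Victor (knight) says "At least one of us is a knave" - this is TRUE because Xander and Maya are knaves.
- Xander (knave) says "Noah and I are the same type" - this is FALSE (a lie) because Xander is a knave and Noah is a knight.
- Maya (knave) says "Xander is a knight" - this is FALSE (a lie) because Xander is a knave.
- Noah (knight) says "Exactly 3 of us are knights" - this is TRUE because there are 3 knights.
- Leo (knight) says "I always speak truthfully" - this is TRUE because Leo is a knight.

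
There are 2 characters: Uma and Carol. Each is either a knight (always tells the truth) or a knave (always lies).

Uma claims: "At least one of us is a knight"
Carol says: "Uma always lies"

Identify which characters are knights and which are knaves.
Uma is a knight.
Carol is a knave.

Verification:
- Uma (knight) says "At least one of us is a knight" - this is TRUE because Uma is a knight.
- Carol (knave) says "Uma always lies" - this is FALSE (a lie) because Uma is a knight.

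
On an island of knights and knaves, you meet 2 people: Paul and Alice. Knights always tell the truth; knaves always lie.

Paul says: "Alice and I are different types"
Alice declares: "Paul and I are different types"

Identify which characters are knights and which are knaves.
Paul is a knave.
Alice is a knave.

Verification:
- Paul (knave) says "Alice and I are different types" - this is FALSE (a lie) because Paul is a knave and Alice is a knave.
- Alice (knave) says "Paul and I are different types" - this is FALSE (a lie) because Alice is a knave and Paul is a knave.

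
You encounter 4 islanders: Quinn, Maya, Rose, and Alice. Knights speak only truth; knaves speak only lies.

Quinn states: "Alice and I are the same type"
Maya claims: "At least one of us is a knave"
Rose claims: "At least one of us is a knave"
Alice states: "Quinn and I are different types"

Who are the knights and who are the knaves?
Quinn is a knave.
Maya is a knight.
Rose is a knight.
Alice is a knight.

Verification:
- Quinn (knave) says "Alice and I are the same type" - this is FALSE (a lie) because Quinn is a knave and Alice is a knight.
- Maya (knight) says "At least one of us is a knave" - this is TRUE because Quinn is a knave.
- Rose (knight) says "At least one of us is a knave" - this is TRUE because Quinn is a knave.
- Alice (knight) says "Quinn and I are different types" - this is TRUE because Alice is a knight and Quinn is a knave.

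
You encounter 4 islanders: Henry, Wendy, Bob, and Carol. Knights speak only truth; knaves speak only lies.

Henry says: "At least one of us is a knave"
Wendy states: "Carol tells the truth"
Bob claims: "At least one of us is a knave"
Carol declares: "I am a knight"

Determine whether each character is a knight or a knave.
Henry is a knight.
Wendy is a knave.
Bob is a knight.
Carol is a knave.

Verification:
- Henry (knight) says "At least one of us is a knave" - this is TRUE because Wendy and Carol are knaves.
- Wendy (knave) says "Carol tells the truth" - this is FALSE (a lie) because Carol is a knave.
- Bob (knight) says "At least one of us is a knave" - this is TRUE because Wendy and Carol are knaves.
- Carol (knave) says "I am a knight" - this is FALSE (a lie) because Carol is a knave.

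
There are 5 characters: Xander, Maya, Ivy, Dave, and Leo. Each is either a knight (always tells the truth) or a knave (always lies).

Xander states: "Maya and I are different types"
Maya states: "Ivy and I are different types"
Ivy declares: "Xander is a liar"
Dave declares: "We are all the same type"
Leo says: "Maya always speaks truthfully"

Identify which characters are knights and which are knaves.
Xander is a knight.
Maya is a knave.
Ivy is a knave.
Dave is a knave.
Leo is a knave.

Verification:
- Xander (knight) says "Maya and I are different types" - this is TRUE because Xander is a knight and Maya is a knave.
- Maya (knave) says "Ivy and I are different types" - this is FALSE (a lie) because Maya is a knave and Ivy is a knave.
- Ivy (knave) says "Xander is a liar" - this is FALSE (a lie) because Xander is a knight.
- Dave (knave) says "We are all the same type" - this is FALSE (a lie) because Xander is a knight and Maya, Ivy, Dave, and Leo are knaves.
- Leo (knave) says "Maya always speaks truthfully" - this is FALSE (a lie) because Maya is a knave.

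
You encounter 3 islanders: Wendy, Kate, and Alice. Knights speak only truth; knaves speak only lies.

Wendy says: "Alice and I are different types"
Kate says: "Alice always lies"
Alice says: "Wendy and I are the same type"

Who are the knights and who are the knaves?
Wendy is a knight.
Kate is a knight.
Alice is a knave.

Verification:
- Wendy (knight) says "Alice and I are different types" - this is TRUE because Wendy is a knight and Alice is a knave.
- Kate (knight) says "Alice always lies" - this is TRUE because Alice is a knave.
- Alice (knave) says "Wendy and I are the same type" - this is FALSE (a lie) because Alice is a knave and Wendy is a knight.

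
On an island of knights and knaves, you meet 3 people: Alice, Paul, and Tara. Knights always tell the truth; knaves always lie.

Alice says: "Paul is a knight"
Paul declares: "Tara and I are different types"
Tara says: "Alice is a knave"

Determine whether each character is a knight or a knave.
Alice is a knight.
Paul is a knight.
Tara is a knave.

Verification:
- Alice (knight) says "Paul is a knight" - this is TRUE because Paul is a knight.
- Paul (knight) says "Tara and I are different types" - this is TRUE because Paul is a knight and Tara is a knave.
- Tara (knave) says "Alice is a knave" - this is FALSE (a lie) because Alice is a knight.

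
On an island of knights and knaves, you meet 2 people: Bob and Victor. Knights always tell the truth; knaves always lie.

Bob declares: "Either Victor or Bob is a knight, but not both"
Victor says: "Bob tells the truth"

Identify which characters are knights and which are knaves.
Bob is a knave.
Victor is a knave.

Verification:
- Bob (knave) says "Either Victor or Bob is a knight, but not both" - this is FALSE (a lie) because Victor is a knave and Bob is a knave.
- Victor (knave) says "Bob tells the truth" - this is FALSE (a lie) because Bob is a knave.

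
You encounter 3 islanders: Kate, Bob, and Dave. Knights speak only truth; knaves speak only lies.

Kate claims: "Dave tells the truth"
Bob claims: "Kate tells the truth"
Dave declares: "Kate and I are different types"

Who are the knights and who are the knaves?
Kate is a knave.
Bob is a knave.
Dave is a knave.

Verification:
- Kate (knave) says "Dave tells the truth" - this is FALSE (a lie) because Dave is a knave.
- Bob (knave) says "Kate tells the truth" - this is FALSE (a lie) because Kate is a knave.
- Dave (knave) says "Kate and I are different types" - this is FALSE (a lie) because Dave is a knave and Kate is a knave.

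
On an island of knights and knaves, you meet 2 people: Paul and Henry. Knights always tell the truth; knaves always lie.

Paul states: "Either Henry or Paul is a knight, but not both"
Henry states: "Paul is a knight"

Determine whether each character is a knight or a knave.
Paul is a knave.
Henry is a knave.

Verification:
- Paul (knave) says "Either Henry or Paul is a knight, but not both" - this is FALSE (a lie) because Henry is a knave and Paul is a knave.
- Henry (knave) says "Paul is a knight" - this is FALSE (a lie) because Paul is a knave.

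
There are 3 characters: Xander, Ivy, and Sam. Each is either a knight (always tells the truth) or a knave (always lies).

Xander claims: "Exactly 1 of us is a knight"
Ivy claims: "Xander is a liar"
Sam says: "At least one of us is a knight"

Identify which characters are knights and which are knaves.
Xander is a knave.
Ivy is a knight.
Sam is a knight.

Verification:
- Xander (knave) says "Exactly 1 of us is a knight" - this is FALSE (a lie) because there are 2 knights.
- Ivy (knight) says "Xander is a liar" - this is TRUE because Xander is a knave.
- Sam (knight) says "At least one of us is a knight" - this is TRUE because Ivy and Sam are knights.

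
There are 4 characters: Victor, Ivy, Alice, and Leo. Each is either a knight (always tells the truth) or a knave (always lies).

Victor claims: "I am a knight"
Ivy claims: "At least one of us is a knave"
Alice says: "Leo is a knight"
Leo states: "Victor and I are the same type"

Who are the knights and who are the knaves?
Victor is a knight.
Ivy is a knight.
Alice is a knave.
Leo is a knave.

Verification:
- Victor (knight) says "I am a knight" - this is TRUE because Victor is a knight.
- Ivy (knight) says "At least one of us is a knave" - this is TRUE because Alice and Leo are knaves.
- Alice (knave) says "Leo is a knight" - this is FALSE (a lie) because Leo is a knave.
- Leo (knave) says "Victor and I are the same type" - this is FALSE (a lie) because Leo is a knave and Victor is a knight.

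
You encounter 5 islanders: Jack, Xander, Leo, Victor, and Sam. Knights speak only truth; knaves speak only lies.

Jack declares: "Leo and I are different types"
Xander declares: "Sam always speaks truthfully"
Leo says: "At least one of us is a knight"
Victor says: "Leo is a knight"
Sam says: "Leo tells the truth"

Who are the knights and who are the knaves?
Jack is a knave.
Xander is a knave.
Leo is a knave.
Victor is a knave.
Sam is a knave.

Verification:
- Jack (knave) says "Leo and I are different types" - this is FALSE (a lie) because Jack is a knave and Leo is a knave.
- Xander (knave) says "Sam always speaks truthfully" - this is FALSE (a lie) because Sam is a knave.
- Leo (knave) says "At least one of us is a knight" - this is FALSE (a lie) because no one is a knight.
- Victor (knave) says "Leo is a knight" - this is FALSE (a lie) because Leo is a knave.
- Sam (knave) says "Leo tells the truth" - this is FALSE (a lie) because Leo is a knave.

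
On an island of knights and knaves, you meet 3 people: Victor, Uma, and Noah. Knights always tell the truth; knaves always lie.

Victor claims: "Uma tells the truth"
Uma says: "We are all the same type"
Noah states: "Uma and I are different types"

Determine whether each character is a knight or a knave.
Victor is a knave.
Uma is a knave.
Noah is a knight.

Verification:
- Victor (knave) says "Uma tells the truth" - this is FALSE (a lie) because Uma is a knave.
- Uma (knave) says "We are all the same type" - this is FALSE (a lie) because Noah is a knight and Victor and Uma are knaves.
- Noah (knight) says "Uma and I are different types" - this is TRUE because Noah is a knight and Uma is a knave.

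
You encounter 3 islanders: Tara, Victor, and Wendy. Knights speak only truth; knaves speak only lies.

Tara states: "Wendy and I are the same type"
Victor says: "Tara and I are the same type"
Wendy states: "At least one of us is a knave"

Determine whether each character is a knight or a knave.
Tara is a knight.
Victor is a knave.
Wendy is a knight.

Verification:
- Tara (knight) says "Wendy and I are the same type" - this is TRUE because Tara is a knight and Wendy is a knight.
- Victor (knave) says "Tara and I are the same type" - this is FALSE (a lie) because Victor is a knave and Tara is a knight.
- Wendy (knight) says "At least one of us is a knave" - this is TRUE because Victor is a knave.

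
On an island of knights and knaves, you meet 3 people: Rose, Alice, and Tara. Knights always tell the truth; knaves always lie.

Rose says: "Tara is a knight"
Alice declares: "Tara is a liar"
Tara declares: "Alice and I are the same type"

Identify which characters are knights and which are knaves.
Rose is a knave.
Alice is a knight.
Tara is a knave.

Verification:
- Rose (knave) says "Tara is a knight" - this is FALSE (a lie) because Tara is a knave.
- Alice (knight) says "Tara is a liar" - this is TRUE because Tara is a knave.
- Tara (knave) says "Alice and I are the same type" - this is FALSE (a lie) because Tara is a knave and Alice is a knight.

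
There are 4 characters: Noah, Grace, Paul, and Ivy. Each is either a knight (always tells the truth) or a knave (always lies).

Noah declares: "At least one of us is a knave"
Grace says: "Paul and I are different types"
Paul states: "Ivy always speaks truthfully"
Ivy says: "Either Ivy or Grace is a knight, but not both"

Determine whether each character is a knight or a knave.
Noah is a knight.
Grace is a knave.
Paul is a knave.
Ivy is a knave.

Verification:
- Noah (knight) says "At least one of us is a knave" - this is TRUE because Grace, Paul, and Ivy are knaves.
- Grace (knave) says "Paul and I are different types" - this is FALSE (a lie) because Grace is a knave and Paul is a knave.
- Paul (knave) says "Ivy always speaks truthfully" - this is FALSE (a lie) because Ivy is a knave.
- Ivy (knave) says "Either Ivy or Grace is a knight, but not both" - this is FALSE (a lie) because Ivy is a knave and Grace is a knave.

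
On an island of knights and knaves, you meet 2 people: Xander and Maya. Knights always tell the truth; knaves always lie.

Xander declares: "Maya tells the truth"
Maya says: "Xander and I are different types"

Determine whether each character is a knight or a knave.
Xander is a knave.
Maya is a knave.

Verification:
- Xander (knave) says "Maya tells the truth" - this is FALSE (a lie) because Maya is a knave.
- Maya (knave) says "Xander and I are different types" - this is FALSE (a lie) because Maya is a knave and Xander is a knave.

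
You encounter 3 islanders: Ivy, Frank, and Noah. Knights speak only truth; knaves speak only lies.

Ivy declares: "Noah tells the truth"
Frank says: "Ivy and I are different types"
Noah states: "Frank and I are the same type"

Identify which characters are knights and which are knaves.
Ivy is a knave.
Frank is a knight.
Noah is a knave.

Verification:
- Ivy (knave) says "Noah tells the truth" - this is FALSE (a lie) because Noah is a knave.
- Frank (knight) says "Ivy and I are different types" - this is TRUE because Frank is a knight and Ivy is a knave.
- Noah (knave) says "Frank and I are the same type" - this is FALSE (a lie) because Noah is a knave and Frank is a knight.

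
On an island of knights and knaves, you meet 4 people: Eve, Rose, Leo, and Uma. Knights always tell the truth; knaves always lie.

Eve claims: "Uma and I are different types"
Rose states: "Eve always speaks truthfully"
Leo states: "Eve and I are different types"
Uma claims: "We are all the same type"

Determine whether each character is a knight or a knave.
Eve is a knave.
Rose is a knave.
Leo is a knight.
Uma is a knave.

Verification:
- Eve (knave) says "Uma and I are different types" - this is FALSE (a lie) because Eve is a knave and Uma is a knave.
- Rose (knave) says "Eve always speaks truthfully" - this is FALSE (a lie) because Eve is a knave.
- Leo (knight) says "Eve and I are different types" - this is TRUE because Leo is a knight and Eve is a knave.
- Uma (knave) says "We are all the same type" - this is FALSE (a lie) because Leo is a knight and Eve, Rose, and Uma are knaves.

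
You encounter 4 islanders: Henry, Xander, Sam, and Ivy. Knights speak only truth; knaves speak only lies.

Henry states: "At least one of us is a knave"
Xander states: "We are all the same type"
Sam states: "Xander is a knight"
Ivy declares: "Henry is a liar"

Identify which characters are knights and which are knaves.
Henry is a knight.
Xander is a knave.
Sam is a knave.
Ivy is a knave.

Verification:
- Henry (knight) says "At least one of us is a knave" - this is TRUE because Xander, Sam, and Ivy are knaves.
- Xander (knave) says "We are all the same type" - this is FALSE (a lie) because Henry is a knight and Xander, Sam, and Ivy are knaves.
- Sam (knave) says "Xander is a knight" - this is FALSE (a lie) because Xander is a knave.
- Ivy (knave) says "Henry is a liar" - this is FALSE (a lie) because Henry is a knight.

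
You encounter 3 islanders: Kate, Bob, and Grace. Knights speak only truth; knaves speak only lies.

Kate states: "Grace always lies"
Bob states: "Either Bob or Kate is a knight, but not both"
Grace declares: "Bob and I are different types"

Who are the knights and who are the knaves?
Kate is a knave.
Bob is a knave.
Grace is a knight.

Verification:
- Kate (knave) says "Grace always lies" - this is FALSE (a lie) because Grace is a knight.
- Bob (knave) says "Either Bob or Kate is a knight, but not both" - this is FALSE (a lie) because Bob is a knave and Kate is a knave.
- Grace (knight) says "Bob and I are different types" - this is TRUE because Grace is a knight and Bob is a knave.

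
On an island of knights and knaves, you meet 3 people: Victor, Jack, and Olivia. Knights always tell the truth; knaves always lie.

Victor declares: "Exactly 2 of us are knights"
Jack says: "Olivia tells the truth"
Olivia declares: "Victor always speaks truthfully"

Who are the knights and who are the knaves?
Victor is a knave.
Jack is a knave.
Olivia is a knave.

Verification:
- Victor (knave) says "Exactly 2 of us are knights" - this is FALSE (a lie) because there are 0 knights.
- Jack (knave) says "Olivia tells the truth" - this is FALSE (a lie) because Olivia is a knave.
- Olivia (knave) says "Victor always speaks truthfully" - this is FALSE (a lie) because Victor is a knave.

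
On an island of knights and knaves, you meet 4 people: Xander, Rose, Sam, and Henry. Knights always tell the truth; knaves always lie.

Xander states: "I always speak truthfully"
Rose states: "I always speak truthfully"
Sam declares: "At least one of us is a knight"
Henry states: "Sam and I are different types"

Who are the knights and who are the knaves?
Xander is a knave.
Rose is a knave.
Sam is a knave.
Henry is a knave.

Verification:
- Xander (knave) says "I always speak truthfully" - this is FALSE (a lie) because Xander is a knave.
- Rose (knave) says "I always speak truthfully" - this is FALSE (a lie) because Rose is a knave.
- Sam (knave) says "At least one of us is a knight" - this is FALSE (a lie) because no one is a knight.
- Henry (knave) says "Sam and I are different types" - this is FALSE (a lie) because Henry is a knave and Sam is a knave.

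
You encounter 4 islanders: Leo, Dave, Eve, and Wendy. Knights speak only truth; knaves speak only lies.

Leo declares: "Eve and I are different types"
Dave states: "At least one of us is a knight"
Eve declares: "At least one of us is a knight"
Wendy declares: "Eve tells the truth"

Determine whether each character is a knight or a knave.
Leo is a knave.
Dave is a knave.
Eve is a knave.
Wendy is a knave.

Verification:
- Leo (knave) says "Eve and I are different types" - this is FALSE (a lie) because Leo is a knave and Eve is a knave.
- Dave (knave) says "At least one of us is a knight" - this is FALSE (a lie) because no one is a knight.
- Eve (knave) says "At least one of us is a knight" - this is FALSE (a lie) because no one is a knight.
- Wendy (knave) says "Eve tells the truth" - this is FALSE (a lie) because Eve is a knave.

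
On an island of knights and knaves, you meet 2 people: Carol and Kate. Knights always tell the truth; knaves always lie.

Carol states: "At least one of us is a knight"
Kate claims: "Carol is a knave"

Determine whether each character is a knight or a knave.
Carol is a knight.
Kate is a knave.

Verification:
- Carol (knight) says "At least one of us is a knight" - this is TRUE because Carol is a knight.
- Kate (knave) says "Carol is a knave" - this is FALSE (a lie) because Carol is a knight.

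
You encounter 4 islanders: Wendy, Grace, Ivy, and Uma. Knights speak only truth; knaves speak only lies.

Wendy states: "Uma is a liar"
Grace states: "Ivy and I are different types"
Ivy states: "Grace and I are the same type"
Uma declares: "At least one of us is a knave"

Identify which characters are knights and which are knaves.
Wendy is a knave.
Grace is a knight.
Ivy is a knave.
Uma is a knight.

Verification:
- Wendy (knave) says "Uma is a liar" - this is FALSE (a lie) because Uma is a knight.
- Grace (knight) says "Ivy and I are different types" - this is TRUE because Grace is a knight and Ivy is a knave.
- Ivy (knave) says "Grace and I are the same type" - this is FALSE (a lie) because Ivy is a knave and Grace is a knight.
- Uma (knight) says "At least one of us is a knave" - this is TRUE because Wendy and Ivy are knaves.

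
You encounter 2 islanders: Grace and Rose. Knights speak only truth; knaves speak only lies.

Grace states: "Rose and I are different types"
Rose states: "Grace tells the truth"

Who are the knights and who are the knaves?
Grace is a knave.
Rose is a knave.

Verification:
- Grace (knave) says "Rose and I are different types" - this is FALSE (a lie) because Grace is a knave and Rose is a knave.
- Rose (knave) says "Grace tells the truth" - this is FALSE (a lie) because Grace is a knave.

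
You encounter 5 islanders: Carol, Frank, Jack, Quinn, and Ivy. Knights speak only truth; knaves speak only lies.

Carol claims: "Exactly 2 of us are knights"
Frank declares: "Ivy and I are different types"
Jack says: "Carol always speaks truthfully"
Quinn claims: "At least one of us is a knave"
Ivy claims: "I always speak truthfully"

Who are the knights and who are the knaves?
Carol is a knave.
Frank is a knave.
Jack is a knave.
Quinn is a knight.
Ivy is a knave.

Verification:
- Carol (knave) says "Exactly 2 of us are knights" - this is FALSE (a lie) because there are 1 knights.
- Frank (knave) says "Ivy and I are different types" - this is FALSE (a lie) because Frank is a knave and Ivy is a knave.
- Jack (knave) says "Carol always speaks truthfully" - this is FALSE (a lie) because Carol is a knave.
- Quinn (knight) says "At least one of us is a knave" - this is TRUE because Carol, Frank, Jack, and Ivy are knaves.
- Ivy (knave) says "I always speak truthfully" - this is FALSE (a lie) because Ivy is a knave.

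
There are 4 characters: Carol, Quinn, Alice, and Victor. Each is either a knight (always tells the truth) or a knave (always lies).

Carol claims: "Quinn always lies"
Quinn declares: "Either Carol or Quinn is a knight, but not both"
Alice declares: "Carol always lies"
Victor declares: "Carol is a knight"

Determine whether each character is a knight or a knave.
Carol is a knave.
Quinn is a knight.
Alice is a knight.
Victor is a knave.

Verification:
- Carol (knave) says "Quinn always lies" - this is FALSE (a lie) because Quinn is a knight.
- Quinn (knight) says "Either Carol or Quinn is a knight, but not both" - this is TRUE because Carol is a knave and Quinn is a knight.
- Alice (knight) says "Carol always lies" - this is TRUE because Carol is a knave.
- Victor (knave) says "Carol is a knight" - this is FALSE (a lie) because Carol is a knave.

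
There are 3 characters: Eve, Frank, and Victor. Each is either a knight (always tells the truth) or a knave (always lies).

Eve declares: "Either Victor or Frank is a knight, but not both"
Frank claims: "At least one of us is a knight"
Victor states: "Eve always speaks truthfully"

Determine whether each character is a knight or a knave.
Eve is a knave.
Frank is a knave.
Victor is a knave.

Verification:
- Eve (knave) says "Either Victor or Frank is a knight, but not both" - this is FALSE (a lie) because Victor is a knave and Frank is a knave.
- Frank (knave) says "At least one of us is a knight" - this is FALSE (a lie) because no one is a knight.
- Victor (knave) says "Eve always speaks truthfully" - this is FALSE (a lie) because Eve is a knave.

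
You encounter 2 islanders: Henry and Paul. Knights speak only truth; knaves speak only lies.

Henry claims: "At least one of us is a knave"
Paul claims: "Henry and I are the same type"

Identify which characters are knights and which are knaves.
Henry is a knight.
Paul is a knave.

Verification:
- Henry (knight) says "At least one of us is a knave" - this is TRUE because Paul is a knave.
- Paul (knave) says "Henry and I are the same type" - this is FALSE (a lie) because Paul is a knave and Henry is a knight.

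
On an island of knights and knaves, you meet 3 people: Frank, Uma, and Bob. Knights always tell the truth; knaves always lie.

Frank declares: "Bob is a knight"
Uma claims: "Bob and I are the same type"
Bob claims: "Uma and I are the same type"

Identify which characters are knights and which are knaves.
Frank is a knight.
Uma is a knight.
Bob is a knight.

Verification:
- Frank (knight) says "Bob is a knight" - this is TRUE because Bob is a knight.
- Uma (knight) says "Bob and I are the same type" - this is TRUE because Uma is a knight and Bob is a knight.
- Bob (knight) says "Uma and I are the same type" - this is TRUE because Bob is a knight and Uma is a knight.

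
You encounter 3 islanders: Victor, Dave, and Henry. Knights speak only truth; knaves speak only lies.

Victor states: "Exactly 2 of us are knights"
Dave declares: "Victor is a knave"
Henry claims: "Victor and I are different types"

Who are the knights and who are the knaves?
Victor is a knave.
Dave is a knight.
Henry is a knave.

Verification:
- Victor (knave) says "Exactly 2 of us are knights" - this is FALSE (a lie) because there are 1 knights.
- Dave (knight) says "Victor is a knave" - this is TRUE because Victor is a knave.
- Henry (knave) says "Victor and I are different types" - this is FALSE (a lie) because Henry is a knave and Victor is a knave.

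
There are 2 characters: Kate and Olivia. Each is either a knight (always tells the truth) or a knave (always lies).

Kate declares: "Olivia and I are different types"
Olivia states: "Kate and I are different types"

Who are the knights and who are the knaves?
Kate is a knave.
Olivia is a knave.

Verification:
- Kate (knave) says "Olivia and I are different types" - this is FALSE (a lie) because Kate is a knave and Olivia is a knave.
- Olivia (knave) says "Kate and I are different types" - this is FALSE (a lie) because Olivia is a knave and Kate is a knave.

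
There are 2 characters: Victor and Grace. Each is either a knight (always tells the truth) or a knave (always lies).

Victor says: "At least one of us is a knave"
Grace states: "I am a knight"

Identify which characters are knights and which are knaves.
Victor is a knight.
Grace is a knave.

Verification:
- Victor (knight) says "At least one of us is a knave" - this is TRUE because Grace is a knave.
- Grace (knave) says "I am a knight" - this is FALSE (a lie) because Grace is a knave.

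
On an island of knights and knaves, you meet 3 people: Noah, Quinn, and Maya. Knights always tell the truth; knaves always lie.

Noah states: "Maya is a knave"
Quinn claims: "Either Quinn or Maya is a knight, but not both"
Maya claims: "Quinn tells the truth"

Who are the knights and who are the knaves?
Noah is a knight.
Quinn is a knave.
Maya is a knave.

Verification:
- Noah (knight) says "Maya is a knave" - this is TRUE because Maya is a knave.
- Quinn (knave) says "Either Quinn or Maya is a knight, but not both" - this is FALSE (a lie) because Quinn is a knave and Maya is a knave.
- Maya (knave) says "Quinn tells the truth" - this is FALSE (a lie) because Quinn is a knave.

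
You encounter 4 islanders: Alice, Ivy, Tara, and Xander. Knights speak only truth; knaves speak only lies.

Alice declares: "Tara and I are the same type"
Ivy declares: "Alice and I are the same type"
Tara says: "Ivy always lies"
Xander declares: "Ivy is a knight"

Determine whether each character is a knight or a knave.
Alice is a knight.
Ivy is a knave.
Tara is a knight.
Xander is a knave.

Verification:
- Alice (knight) says "Tara and I are the same type" - this is TRUE because Alice is a knight and Tara is a knight.
- Ivy (knave) says "Alice and I are the same type" - this is FALSE (a lie) because Ivy is a knave and Alice is a knight.
- Tara (knight) says "Ivy always lies" - this is TRUE because Ivy is a knave.
- Xander (knave) says "Ivy is a knight" - this is FALSE (a lie) because Ivy is a knave.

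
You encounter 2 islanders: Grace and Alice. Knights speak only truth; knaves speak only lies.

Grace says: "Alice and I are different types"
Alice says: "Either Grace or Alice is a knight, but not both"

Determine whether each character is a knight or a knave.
Grace is a knave.
Alice is a knave.

Verification:
- Grace (knave) says "Alice and I are different types" - this is FALSE (a lie) because Grace is a knave and Alice is a knave.
- Alice (knave) says "Either Grace or Alice is a knight, but not both" - this is FALSE (a lie) because Grace is a knave and Alice is a knave.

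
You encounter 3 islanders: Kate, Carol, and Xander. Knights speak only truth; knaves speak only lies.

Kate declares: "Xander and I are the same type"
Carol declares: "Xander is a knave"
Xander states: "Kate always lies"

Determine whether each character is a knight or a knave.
Kate is a knave.
Carol is a knave.
Xander is a knight.

Verification:
- Kate (knave) says "Xander and I are the same type" - this is FALSE (a lie) because Kate is a knave and Xander is a knight.
- Carol (knave) says "Xander is a knave" - this is FALSE (a lie) because Xander is a knight.
- Xander (knight) says "Kate always lies" - this is TRUE because Kate is a knave.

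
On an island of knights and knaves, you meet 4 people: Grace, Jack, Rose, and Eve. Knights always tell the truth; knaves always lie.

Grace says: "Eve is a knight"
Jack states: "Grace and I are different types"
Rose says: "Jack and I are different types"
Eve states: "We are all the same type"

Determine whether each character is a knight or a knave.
Grace is a knave.
Jack is a knave.
Rose is a knight.
Eve is a knave.

Verification:
- Grace (knave) says "Eve is a knight" - this is FALSE (a lie) because Eve is a knave.
- Jack (knave) says "Grace and I are different types" - this is FALSE (a lie) because Jack is a knave and Grace is a knave.
- Rose (knight) says "Jack and I are different types" - this is TRUE because Rose is a knight and Jack is a knave.
- Eve (knave) says "We are all the same type" - this is FALSE (a lie) because Rose is a knight and Grace, Jack, and Eve are knaves.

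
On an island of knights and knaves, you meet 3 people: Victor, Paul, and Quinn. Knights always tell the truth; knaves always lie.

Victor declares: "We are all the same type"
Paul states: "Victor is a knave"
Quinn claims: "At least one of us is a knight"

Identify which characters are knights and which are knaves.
Victor is a knave.
Paul is a knight.
Quinn is a knight.

Verification:
- Victor (knave) says "We are all the same type" - this is FALSE (a lie) because Paul and Quinn are knights and Victor is a knave.
- Paul (knight) says "Victor is a knave" - this is TRUE because Victor is a knave.
- Quinn (knight) says "At least one of us is a knight" - this is TRUE because Paul and Quinn are knights.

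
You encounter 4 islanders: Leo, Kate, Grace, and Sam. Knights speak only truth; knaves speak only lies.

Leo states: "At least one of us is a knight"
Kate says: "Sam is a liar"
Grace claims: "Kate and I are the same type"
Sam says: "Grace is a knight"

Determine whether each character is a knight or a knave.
Leo is a knight.
Kate is a knight.
Grace is a knave.
Sam is a knave.

Verification:
- Leo (knight) says "At least one of us is a knight" - this is TRUE because Leo and Kate are knights.
- Kate (knight) says "Sam is a liar" - this is TRUE because Sam is a knave.
- Grace (knave) says "Kate and I are the same type" - this is FALSE (a lie) because Grace is a knave and Kate is a knight.
- Sam (knave) says "Grace is a knight" - this is FALSE (a lie) because Grace is a knave.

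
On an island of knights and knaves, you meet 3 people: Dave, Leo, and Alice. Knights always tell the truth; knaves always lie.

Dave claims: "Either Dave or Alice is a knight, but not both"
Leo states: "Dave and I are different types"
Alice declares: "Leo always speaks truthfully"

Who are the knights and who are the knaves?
Dave is a knave.
Leo is a knave.
Alice is a knave.

Verification:
- Dave (knave) says "Either Dave or Alice is a knight, but not both" - this is FALSE (a lie) because Dave is a knave and Alice is a knave.
- Leo (knave) says "Dave and I are different types" - this is FALSE (a lie) because Leo is a knave and Dave is a knave.
- Alice (knave) says "Leo always speaks truthfully" - this is FALSE (a lie) because Leo is a knave.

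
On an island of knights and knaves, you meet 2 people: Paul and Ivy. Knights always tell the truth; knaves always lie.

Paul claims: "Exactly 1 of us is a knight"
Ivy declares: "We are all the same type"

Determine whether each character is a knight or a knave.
Paul is a knight.
Ivy is a knave.

Verification:
- Paul (knight) says "Exactly 1 of us is a knight" - this is TRUE because there are 1 knights.
- Ivy (knave) says "We are all the same type" - this is FALSE (a lie) because Paul is a knight and Ivy is a knave.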